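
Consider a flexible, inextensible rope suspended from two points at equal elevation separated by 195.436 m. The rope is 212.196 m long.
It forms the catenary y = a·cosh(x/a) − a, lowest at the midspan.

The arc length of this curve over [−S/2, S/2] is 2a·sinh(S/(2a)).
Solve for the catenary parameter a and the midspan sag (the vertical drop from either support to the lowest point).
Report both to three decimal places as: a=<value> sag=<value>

a=137.946 sag=36.082

seed: a₀ = √(S³/(24(L−S))) = √(195.436³/(24·16.760)) = 136.227322
iter 1: u=0.717316  f(a)=+4.365e-01  f'(a)=-2.590e-01  a ← 136.227322 − (+4.365e-01/-2.590e-01) = 137.912968
iter 2: u=0.708548  f(a)=+8.234e-03  f'(a)=-2.493e-01  a ← 137.912968 − (+8.234e-03/-2.493e-01) = 137.946002
iter 3: u=0.708379  f(a)=+3.055e-06  f'(a)=-2.491e-01  a ← 137.946002 − (+3.055e-06/-2.491e-01) = 137.946014
iter 4: u=0.708379  f(a)=+4.832e-13  f'(a)=-2.491e-01  a ← 137.946014 − (+4.832e-13/-2.491e-01) = 137.946014
converged: |Δa| < 1e-12 after 4 iterations
sag = a·(cosh(S/(2a)) − 1) = 137.946014·(cosh(0.708379) − 1) = 36.082399
T_max/T_min = cosh(S/(2a)) = 1.261569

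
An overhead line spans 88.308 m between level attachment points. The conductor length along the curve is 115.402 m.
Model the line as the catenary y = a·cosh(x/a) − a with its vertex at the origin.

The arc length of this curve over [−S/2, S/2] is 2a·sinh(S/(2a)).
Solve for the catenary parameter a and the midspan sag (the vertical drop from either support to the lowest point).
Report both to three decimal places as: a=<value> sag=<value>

seed: a₀ = √(S³/(24(L−S))) = √(88.308³/(24·27.094)) = 32.543023
iter 1: u=1.356789  f(a)=+2.606e+00  f'(a)=-1.993e+00  a ← 32.543023 − (+2.606e+00/-1.993e+00) = 33.850917
iter 2: u=1.304366  f(a)=+1.653e-01  f'(a)=-1.747e+00  a ← 33.850917 − (+1.653e-01/-1.747e+00) = 33.945559
iter 3: u=1.300730  f(a)=+7.653e-04  f'(a)=-1.731e+00  a ← 33.945559 − (+7.653e-04/-1.731e+00) = 33.946001
iter 4: u=1.300713  f(a)=+1.656e-08  f'(a)=-1.731e+00  a ← 33.946001 − (+1.656e-08/-1.731e+00) = 33.946001
iter 5: u=1.300713  f(a)=-2.842e-14  f'(a)=-1.731e+00  a ← 33.946001 − (-2.842e-14/-1.731e+00) = 33.946001
converged: |Δa| < 1e-12 after 5 iterations
sag = a·(cosh(S/(2a)) − 1) = 33.946001·(cosh(1.300713) − 1) = 32.999771
T_max/T_min = cosh(S/(2a)) = 1.972125

a=33.946 sag=33.000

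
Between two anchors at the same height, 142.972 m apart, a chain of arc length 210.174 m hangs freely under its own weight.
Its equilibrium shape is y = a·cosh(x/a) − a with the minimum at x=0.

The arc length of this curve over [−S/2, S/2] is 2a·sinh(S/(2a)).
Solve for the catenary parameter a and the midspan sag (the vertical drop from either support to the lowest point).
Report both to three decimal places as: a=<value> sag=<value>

seed: a₀ = √(S³/(24(L−S))) = √(142.972³/(24·67.202)) = 42.567659
iter 1: u=1.679350  f(a)=+1.014e+01  f'(a)=-4.142e+00  a ← 42.567659 − (+1.014e+01/-4.142e+00) = 45.015050
iter 2: u=1.588047  f(a)=+9.401e-01  f'(a)=-3.407e+00  a ← 45.015050 − (+9.401e-01/-3.407e+00) = 45.290989
iter 3: u=1.578371  f(a)=+9.907e-03  f'(a)=-3.335e+00  a ← 45.290989 − (+9.907e-03/-3.335e+00) = 45.293959
iter 4: u=1.578268  f(a)=+1.126e-06  f'(a)=-3.335e+00  a ← 45.293959 − (+1.126e-06/-3.335e+00) = 45.293959
iter 5: u=1.578268  f(a)=+0.000e+00  f'(a)=-3.335e+00  a ← 45.293959 − (+0.000e+00/-3.335e+00) = 45.293959
converged: |Δa| < 1e-12 after 5 iterations
sag = a·(cosh(S/(2a)) − 1) = 45.293959·(cosh(1.578268) − 1) = 69.138642
T_max/T_min = cosh(S/(2a)) = 2.526443

a=45.294 sag=69.139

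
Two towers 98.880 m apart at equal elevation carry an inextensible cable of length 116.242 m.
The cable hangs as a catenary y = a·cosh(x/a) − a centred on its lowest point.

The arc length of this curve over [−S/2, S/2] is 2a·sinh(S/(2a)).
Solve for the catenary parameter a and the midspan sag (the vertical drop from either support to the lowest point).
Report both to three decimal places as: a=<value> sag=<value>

seed: a₀ = √(S³/(24(L−S))) = √(98.880³/(24·17.362)) = 48.167842
iter 1: u=1.026411  f(a)=+9.378e-01  f'(a)=-7.998e-01  a ← 48.167842 − (+9.378e-01/-7.998e-01) = 49.340497
iter 2: u=1.002017  f(a)=+3.534e-02  f'(a)=-7.405e-01  a ← 49.340497 − (+3.534e-02/-7.405e-01) = 49.388221
iter 3: u=1.001048  f(a)=+5.454e-05  f'(a)=-7.382e-01  a ← 49.388221 − (+5.454e-05/-7.382e-01) = 49.388295
iter 4: u=1.001047  f(a)=+1.303e-10  f'(a)=-7.382e-01  a ← 49.388295 − (+1.303e-10/-7.382e-01) = 49.388295
iter 5: u=1.001047  f(a)=+1.421e-14  f'(a)=-7.382e-01  a ← 49.388295 − (+1.421e-14/-7.382e-01) = 49.388295
converged: |Δa| < 1e-12 after 5 iterations
sag = a·(cosh(S/(2a)) − 1) = 49.388295·(cosh(1.001047) − 1) = 26.882632
T_max/T_min = cosh(S/(2a)) = 1.544312

a=49.388 sag=26.883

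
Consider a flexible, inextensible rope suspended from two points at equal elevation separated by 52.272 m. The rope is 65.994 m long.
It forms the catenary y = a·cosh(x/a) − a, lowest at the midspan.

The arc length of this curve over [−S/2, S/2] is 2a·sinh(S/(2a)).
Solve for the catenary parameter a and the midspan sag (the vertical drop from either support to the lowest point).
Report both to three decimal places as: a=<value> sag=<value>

seed: a₀ = √(S³/(24(L−S))) = √(52.272³/(24·13.722)) = 20.825208
iter 1: u=1.255017  f(a)=+1.122e+00  f'(a)=-1.537e+00  a ← 20.825208 − (+1.122e+00/-1.537e+00) = 21.555057
iter 2: u=1.212523  f(a)=+6.169e-02  f'(a)=-1.373e+00  a ← 21.555057 − (+6.169e-02/-1.373e+00) = 21.599998
iter 3: u=1.210000  f(a)=+2.104e-04  f'(a)=-1.363e+00  a ← 21.599998 − (+2.104e-04/-1.363e+00) = 21.600152
iter 4: u=1.209991  f(a)=+2.467e-09  f'(a)=-1.363e+00  a ← 21.600152 − (+2.467e-09/-1.363e+00) = 21.600152
iter 5: u=1.209991  f(a)=+1.421e-14  f'(a)=-1.363e+00  a ← 21.600152 − (+1.421e-14/-1.363e+00) = 21.600152
converged: |Δa| < 1e-12 after 5 iterations
sag = a·(cosh(S/(2a)) − 1) = 21.600152·(cosh(1.209991) − 1) = 17.838009
T_max/T_min = cosh(S/(2a)) = 1.825828

a=21.600 sag=17.838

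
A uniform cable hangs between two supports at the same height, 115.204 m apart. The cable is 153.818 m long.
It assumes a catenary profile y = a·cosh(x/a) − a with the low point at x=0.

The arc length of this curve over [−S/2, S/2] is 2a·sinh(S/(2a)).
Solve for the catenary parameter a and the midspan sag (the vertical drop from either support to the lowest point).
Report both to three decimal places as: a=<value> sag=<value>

a=42.521 sag=45.360

seed: a₀ = √(S³/(24(L−S))) = √(115.204³/(24·38.614)) = 40.618448
iter 1: u=1.418124  f(a)=+4.074e+00  f'(a)=-2.312e+00  a ← 40.618448 − (+4.074e+00/-2.312e+00) = 42.380418
iter 2: u=1.359165  f(a)=+2.801e-01  f'(a)=-2.004e+00  a ← 42.380418 − (+2.801e-01/-2.004e+00) = 42.520165
iter 3: u=1.354698  f(a)=+1.540e-03  f'(a)=-1.982e+00  a ← 42.520165 − (+1.540e-03/-1.982e+00) = 42.520942
iter 4: u=1.354674  f(a)=+4.711e-08  f'(a)=-1.982e+00  a ← 42.520942 − (+4.711e-08/-1.982e+00) = 42.520942
iter 5: u=1.354674  f(a)=+0.000e+00  f'(a)=-1.982e+00  a ← 42.520942 − (+0.000e+00/-1.982e+00) = 42.520942
converged: |Δa| < 1e-12 after 5 iterations
sag = a·(cosh(S/(2a)) − 1) = 42.520942·(cosh(1.354674) − 1) = 45.359800
T_max/T_min = cosh(S/(2a)) = 2.066764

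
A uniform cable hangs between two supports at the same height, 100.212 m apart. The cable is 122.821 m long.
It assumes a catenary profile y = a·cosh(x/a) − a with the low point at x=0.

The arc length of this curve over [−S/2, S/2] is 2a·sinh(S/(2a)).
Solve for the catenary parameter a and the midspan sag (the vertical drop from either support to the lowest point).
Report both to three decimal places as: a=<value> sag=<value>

seed: a₀ = √(S³/(24(L−S))) = √(100.212³/(24·22.609)) = 43.065877
iter 1: u=1.163473  f(a)=+1.581e+00  f'(a)=-1.199e+00  a ← 43.065877 − (+1.581e+00/-1.199e+00) = 44.383906
iter 2: u=1.128923  f(a)=+7.546e-02  f'(a)=-1.087e+00  a ← 44.383906 − (+7.546e-02/-1.087e+00) = 44.453319
iter 3: u=1.127160  f(a)=+1.911e-04  f'(a)=-1.082e+00  a ← 44.453319 − (+1.911e-04/-1.082e+00) = 44.453495
iter 4: u=1.127155  f(a)=+1.233e-09  f'(a)=-1.082e+00  a ← 44.453495 − (+1.233e-09/-1.082e+00) = 44.453495
iter 5: u=1.127155  f(a)=-1.421e-14  f'(a)=-1.082e+00  a ← 44.453495 − (-1.421e-14/-1.082e+00) = 44.453495
converged: |Δa| < 1e-12 after 5 iterations
sag = a·(cosh(S/(2a)) − 1) = 44.453495·(cosh(1.127155) − 1) = 31.357868
T_max/T_min = cosh(S/(2a)) = 1.705408

a=44.453 sag=31.358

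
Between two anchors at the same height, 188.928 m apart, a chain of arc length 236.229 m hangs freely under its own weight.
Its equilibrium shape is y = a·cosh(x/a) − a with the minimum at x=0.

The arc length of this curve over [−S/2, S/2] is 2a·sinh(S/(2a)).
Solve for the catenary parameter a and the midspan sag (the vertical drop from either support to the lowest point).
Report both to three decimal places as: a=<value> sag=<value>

seed: a₀ = √(S³/(24(L−S))) = √(188.928³/(24·47.301)) = 77.073256
iter 1: u=1.225639  f(a)=+3.683e+00  f'(a)=-1.422e+00  a ← 77.073256 − (+3.683e+00/-1.422e+00) = 79.662956
iter 2: u=1.185796  f(a)=+1.937e-01  f'(a)=-1.276e+00  a ← 79.662956 − (+1.937e-01/-1.276e+00) = 79.814803
iter 3: u=1.183540  f(a)=+6.022e-04  f'(a)=-1.268e+00  a ← 79.814803 − (+6.022e-04/-1.268e+00) = 79.815278
iter 4: u=1.183533  f(a)=+5.858e-09  f'(a)=-1.268e+00  a ← 79.815278 − (+5.858e-09/-1.268e+00) = 79.815278
iter 5: u=1.183533  f(a)=+0.000e+00  f'(a)=-1.268e+00  a ← 79.815278 − (+0.000e+00/-1.268e+00) = 79.815278
converged: |Δa| < 1e-12 after 5 iterations
sag = a·(cosh(S/(2a)) − 1) = 79.815278·(cosh(1.183533) − 1) = 62.738269
T_max/T_min = cosh(S/(2a)) = 1.786043

a=79.815 sag=62.738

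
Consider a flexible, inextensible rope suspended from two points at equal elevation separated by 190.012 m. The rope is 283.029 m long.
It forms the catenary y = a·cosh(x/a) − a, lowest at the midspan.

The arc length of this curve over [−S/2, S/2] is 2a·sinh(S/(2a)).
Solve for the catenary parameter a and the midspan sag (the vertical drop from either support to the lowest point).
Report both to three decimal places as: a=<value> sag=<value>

seed: a₀ = √(S³/(24(L−S))) = √(190.012³/(24·93.017)) = 55.435090
iter 1: u=1.713824  f(a)=+1.466e+01  f'(a)=-4.451e+00  a ← 55.435090 − (+1.466e+01/-4.451e+00) = 58.727941
iter 2: u=1.617731  f(a)=+1.407e+00  f'(a)=-3.634e+00  a ← 58.727941 − (+1.407e+00/-3.634e+00) = 59.115263
iter 3: u=1.607131  f(a)=+1.602e-02  f'(a)=-3.551e+00  a ← 59.115263 − (+1.602e-02/-3.551e+00) = 59.119774
iter 4: u=1.607009  f(a)=+2.129e-06  f'(a)=-3.550e+00  a ← 59.119774 − (+2.129e-06/-3.550e+00) = 59.119775
iter 5: u=1.607009  f(a)=+0.000e+00  f'(a)=-3.550e+00  a ← 59.119775 − (+0.000e+00/-3.550e+00) = 59.119775
converged: |Δa| < 1e-12 after 5 iterations
sag = a·(cosh(S/(2a)) − 1) = 59.119775·(cosh(1.607009) − 1) = 94.247437
T_max/T_min = cosh(S/(2a)) = 2.594178

a=59.120 sag=94.247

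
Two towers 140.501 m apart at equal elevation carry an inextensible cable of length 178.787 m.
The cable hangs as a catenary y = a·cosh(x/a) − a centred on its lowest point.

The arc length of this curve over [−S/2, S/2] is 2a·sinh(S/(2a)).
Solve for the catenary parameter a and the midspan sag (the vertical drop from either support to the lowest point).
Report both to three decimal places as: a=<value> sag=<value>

seed: a₀ = √(S³/(24(L−S))) = √(140.501³/(24·38.286)) = 54.940613
iter 1: u=1.278662  f(a)=+3.254e+00  f'(a)=-1.635e+00  a ← 54.940613 − (+3.254e+00/-1.635e+00) = 56.930747
iter 2: u=1.233964  f(a)=+1.852e-01  f'(a)=-1.454e+00  a ← 56.930747 − (+1.852e-01/-1.454e+00) = 57.058113
iter 3: u=1.231210  f(a)=+6.797e-04  f'(a)=-1.443e+00  a ← 57.058113 − (+6.797e-04/-1.443e+00) = 57.058584
iter 4: u=1.231199  f(a)=+9.231e-09  f'(a)=-1.443e+00  a ← 57.058584 − (+9.231e-09/-1.443e+00) = 57.058584
iter 5: u=1.231199  f(a)=+0.000e+00  f'(a)=-1.443e+00  a ← 57.058584 − (+0.000e+00/-1.443e+00) = 57.058584
converged: |Δa| < 1e-12 after 5 iterations
sag = a·(cosh(S/(2a)) − 1) = 57.058584·(cosh(1.231199) − 1) = 48.992723
T_max/T_min = cosh(S/(2a)) = 1.858639

a=57.059 sag=48.993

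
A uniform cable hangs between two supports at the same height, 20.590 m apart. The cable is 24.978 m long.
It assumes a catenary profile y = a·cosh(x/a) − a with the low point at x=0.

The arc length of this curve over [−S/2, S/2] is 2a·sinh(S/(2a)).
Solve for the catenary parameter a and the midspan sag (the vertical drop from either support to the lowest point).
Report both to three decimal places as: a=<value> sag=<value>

a=9.382 sag=6.238

seed: a₀ = √(S³/(24(L−S))) = √(20.590³/(24·4.388)) = 9.104280
iter 1: u=1.130787  f(a)=+2.892e-01  f'(a)=-1.093e+00  a ← 9.104280 − (+2.892e-01/-1.093e+00) = 9.368915
iter 2: u=1.098847  f(a)=+1.309e-02  f'(a)=-9.961e-01  a ← 9.368915 − (+1.309e-02/-9.961e-01) = 9.382057
iter 3: u=1.097307  f(a)=+2.963e-05  f'(a)=-9.916e-01  a ← 9.382057 − (+2.963e-05/-9.916e-01) = 9.382087
iter 4: u=1.097304  f(a)=+1.525e-10  f'(a)=-9.915e-01  a ← 9.382087 − (+1.525e-10/-9.915e-01) = 9.382087
iter 5: u=1.097304  f(a)=+0.000e+00  f'(a)=-9.915e-01  a ← 9.382087 − (+0.000e+00/-9.915e-01) = 9.382087
converged: |Δa| < 1e-12 after 5 iterations
sag = a·(cosh(S/(2a)) − 1) = 9.382087·(cosh(1.097304) − 1) = 6.238370
T_max/T_min = cosh(S/(2a)) = 1.664924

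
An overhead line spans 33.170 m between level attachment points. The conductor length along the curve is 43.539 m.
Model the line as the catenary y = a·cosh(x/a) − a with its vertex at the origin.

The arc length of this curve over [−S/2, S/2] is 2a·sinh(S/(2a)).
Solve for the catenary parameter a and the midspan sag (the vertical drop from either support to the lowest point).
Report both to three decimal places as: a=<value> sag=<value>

seed: a₀ = √(S³/(24(L−S))) = √(33.170³/(24·10.369)) = 12.110000
iter 1: u=1.369529  f(a)=+1.017e+00  f'(a)=-2.056e+00  a ← 12.110000 − (+1.017e+00/-2.056e+00) = 12.604658
iter 2: u=1.315783  f(a)=+6.563e-02  f'(a)=-1.798e+00  a ← 12.604658 − (+6.563e-02/-1.798e+00) = 12.641152
iter 3: u=1.311985  f(a)=+3.150e-04  f'(a)=-1.781e+00  a ← 12.641152 − (+3.150e-04/-1.781e+00) = 12.641329
iter 4: u=1.311966  f(a)=+7.336e-09  f'(a)=-1.781e+00  a ← 12.641329 − (+7.336e-09/-1.781e+00) = 12.641329
iter 5: u=1.311966  f(a)=+0.000e+00  f'(a)=-1.781e+00  a ← 12.641329 − (+0.000e+00/-1.781e+00) = 12.641329
converged: |Δa| < 1e-12 after 5 iterations
sag = a·(cosh(S/(2a)) − 1) = 12.641329·(cosh(1.311966) − 1) = 12.532354
T_max/T_min = cosh(S/(2a)) = 1.991379

a=12.641 sag=12.532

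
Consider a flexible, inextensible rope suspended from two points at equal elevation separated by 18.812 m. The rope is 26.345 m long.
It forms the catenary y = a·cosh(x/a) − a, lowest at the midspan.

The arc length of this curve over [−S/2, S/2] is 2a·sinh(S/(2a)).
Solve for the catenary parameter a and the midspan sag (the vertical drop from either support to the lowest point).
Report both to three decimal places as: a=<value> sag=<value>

seed: a₀ = √(S³/(24(L−S))) = √(18.812³/(24·7.533)) = 6.068241
iter 1: u=1.550037  f(a)=+9.585e-01  f'(a)=-3.133e+00  a ← 6.068241 − (+9.585e-01/-3.133e+00) = 6.374191
iter 2: u=1.475638  f(a)=+7.726e-02  f'(a)=-2.646e+00  a ← 6.374191 − (+7.726e-02/-2.646e+00) = 6.403384
iter 3: u=1.468911  f(a)=+5.992e-04  f'(a)=-2.605e+00  a ← 6.403384 − (+5.992e-04/-2.605e+00) = 6.403614
iter 4: u=1.468858  f(a)=+3.666e-08  f'(a)=-2.605e+00  a ← 6.403614 − (+3.666e-08/-2.605e+00) = 6.403614
iter 5: u=1.468858  f(a)=+3.553e-15  f'(a)=-2.605e+00  a ← 6.403614 − (+3.553e-15/-2.605e+00) = 6.403614
converged: |Δa| < 1e-12 after 5 iterations
sag = a·(cosh(S/(2a)) − 1) = 6.403614·(cosh(1.468858) − 1) = 8.242922
T_max/T_min = cosh(S/(2a)) = 2.287230

a=6.404 sag=8.243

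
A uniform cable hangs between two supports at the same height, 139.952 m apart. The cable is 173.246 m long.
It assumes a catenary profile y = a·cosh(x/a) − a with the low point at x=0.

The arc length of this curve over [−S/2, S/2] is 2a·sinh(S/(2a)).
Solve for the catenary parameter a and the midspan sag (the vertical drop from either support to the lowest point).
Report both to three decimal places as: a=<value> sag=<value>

seed: a₀ = √(S³/(24(L−S))) = √(139.952³/(24·33.294)) = 58.570652
iter 1: u=1.194728  f(a)=+2.459e+00  f'(a)=-1.308e+00  a ← 58.570652 − (+2.459e+00/-1.308e+00) = 60.450757
iter 2: u=1.157570  f(a)=+1.233e-01  f'(a)=-1.179e+00  a ← 60.450757 − (+1.233e-01/-1.179e+00) = 60.555334
iter 3: u=1.155571  f(a)=+3.467e-04  f'(a)=-1.173e+00  a ← 60.555334 − (+3.467e-04/-1.173e+00) = 60.555630
iter 4: u=1.155566  f(a)=+2.757e-09  f'(a)=-1.173e+00  a ← 60.555630 − (+2.757e-09/-1.173e+00) = 60.555630
iter 5: u=1.155566  f(a)=-2.842e-14  f'(a)=-1.173e+00  a ← 60.555630 − (-2.842e-14/-1.173e+00) = 60.555630
converged: |Δa| < 1e-12 after 5 iterations
sag = a·(cosh(S/(2a)) − 1) = 60.555630·(cosh(1.155566) − 1) = 45.135091
T_max/T_min = cosh(S/(2a)) = 1.745349

a=60.556 sag=45.135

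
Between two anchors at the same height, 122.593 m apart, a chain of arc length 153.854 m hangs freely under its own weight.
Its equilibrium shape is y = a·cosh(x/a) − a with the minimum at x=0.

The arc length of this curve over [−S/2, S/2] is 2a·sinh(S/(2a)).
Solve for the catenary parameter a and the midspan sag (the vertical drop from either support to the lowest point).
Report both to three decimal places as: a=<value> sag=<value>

seed: a₀ = √(S³/(24(L−S))) = √(122.593³/(24·31.261)) = 49.555454
iter 1: u=1.236927  f(a)=+2.480e+00  f'(a)=-1.466e+00  a ← 49.555454 − (+2.480e+00/-1.466e+00) = 51.247964
iter 2: u=1.196077  f(a)=+1.327e-01  f'(a)=-1.312e+00  a ← 51.247964 − (+1.327e-01/-1.312e+00) = 51.349101
iter 3: u=1.193721  f(a)=+4.277e-04  f'(a)=-1.304e+00  a ← 51.349101 − (+4.277e-04/-1.304e+00) = 51.349429
iter 4: u=1.193713  f(a)=+4.473e-09  f'(a)=-1.304e+00  a ← 51.349429 − (+4.473e-09/-1.304e+00) = 51.349429
iter 5: u=1.193713  f(a)=-2.842e-14  f'(a)=-1.304e+00  a ← 51.349429 − (-2.842e-14/-1.304e+00) = 51.349429
converged: |Δa| < 1e-12 after 5 iterations
sag = a·(cosh(S/(2a)) − 1) = 51.349429·(cosh(1.193713) − 1) = 41.141258
T_max/T_min = cosh(S/(2a)) = 1.801202

a=51.349 sag=41.141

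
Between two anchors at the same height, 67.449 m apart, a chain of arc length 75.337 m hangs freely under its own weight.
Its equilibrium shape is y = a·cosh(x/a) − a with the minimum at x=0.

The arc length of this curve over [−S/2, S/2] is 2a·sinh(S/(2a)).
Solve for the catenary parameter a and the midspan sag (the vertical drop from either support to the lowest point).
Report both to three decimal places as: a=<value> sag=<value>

a=40.948 sag=14.691

seed: a₀ = √(S³/(24(L−S))) = √(67.449³/(24·7.888)) = 40.260040
iter 1: u=0.837667  f(a)=+2.814e-01  f'(a)=-4.200e-01  a ← 40.260040 − (+2.814e-01/-4.200e-01) = 40.929999
iter 2: u=0.823956  f(a)=+7.178e-03  f'(a)=-3.989e-01  a ← 40.929999 − (+7.178e-03/-3.989e-01) = 40.947995
iter 3: u=0.823593  f(a)=+4.942e-06  f'(a)=-3.983e-01  a ← 40.947995 − (+4.942e-06/-3.983e-01) = 40.948008
iter 4: u=0.823593  f(a)=+2.345e-12  f'(a)=-3.983e-01  a ← 40.948008 − (+2.345e-12/-3.983e-01) = 40.948008
converged: |Δa| < 1e-12 after 4 iterations
sag = a·(cosh(S/(2a)) − 1) = 40.948008·(cosh(0.823593) − 1) = 14.690605
T_max/T_min = cosh(S/(2a)) = 1.358762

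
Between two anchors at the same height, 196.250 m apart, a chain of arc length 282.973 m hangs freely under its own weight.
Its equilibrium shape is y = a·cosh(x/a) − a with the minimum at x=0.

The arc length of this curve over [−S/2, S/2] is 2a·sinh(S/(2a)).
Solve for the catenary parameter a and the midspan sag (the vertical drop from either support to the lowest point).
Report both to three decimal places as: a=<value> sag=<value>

a=63.909 sag=91.342

seed: a₀ = √(S³/(24(L−S))) = √(196.250³/(24·86.723)) = 60.261749
iter 1: u=1.628313  f(a)=+1.225e+01  f'(a)=-3.717e+00  a ← 60.261749 − (+1.225e+01/-3.717e+00) = 63.557200
iter 2: u=1.543885  f(a)=+1.077e+00  f'(a)=-3.090e+00  a ← 63.557200 − (+1.077e+00/-3.090e+00) = 63.905616
iter 3: u=1.535468  f(a)=+1.009e-02  f'(a)=-3.032e+00  a ← 63.905616 − (+1.009e-02/-3.032e+00) = 63.908942
iter 4: u=1.535388  f(a)=+9.037e-07  f'(a)=-3.032e+00  a ← 63.908942 − (+9.037e-07/-3.032e+00) = 63.908943
iter 5: u=1.535388  f(a)=+5.684e-14  f'(a)=-3.032e+00  a ← 63.908943 − (+5.684e-14/-3.032e+00) = 63.908943
converged: |Δa| < 1e-12 after 5 iterations
sag = a·(cosh(S/(2a)) − 1) = 63.908943·(cosh(1.535388) − 1) = 91.341766
T_max/T_min = cosh(S/(2a)) = 2.429249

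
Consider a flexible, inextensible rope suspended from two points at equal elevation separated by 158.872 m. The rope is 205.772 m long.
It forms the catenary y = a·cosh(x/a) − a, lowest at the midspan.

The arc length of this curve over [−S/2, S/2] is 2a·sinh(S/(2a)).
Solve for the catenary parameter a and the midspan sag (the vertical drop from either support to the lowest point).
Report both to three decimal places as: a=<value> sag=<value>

seed: a₀ = √(S³/(24(L−S))) = √(158.872³/(24·46.900)) = 59.686897
iter 1: u=1.330878  f(a)=+4.333e+00  f'(a)=-1.868e+00  a ← 59.686897 − (+4.333e+00/-1.868e+00) = 62.006432
iter 2: u=1.281093  f(a)=+2.654e-01  f'(a)=-1.646e+00  a ← 62.006432 − (+2.654e-01/-1.646e+00) = 62.167704
iter 3: u=1.277770  f(a)=+1.139e-03  f'(a)=-1.632e+00  a ← 62.167704 − (+1.139e-03/-1.632e+00) = 62.168402
iter 4: u=1.277755  f(a)=+2.119e-08  f'(a)=-1.631e+00  a ← 62.168402 − (+2.119e-08/-1.631e+00) = 62.168402
iter 5: u=1.277755  f(a)=+2.842e-14  f'(a)=-1.631e+00  a ← 62.168402 − (+2.842e-14/-1.631e+00) = 62.168402
converged: |Δa| < 1e-12 after 5 iterations
sag = a·(cosh(S/(2a)) − 1) = 62.168402·(cosh(1.277755) − 1) = 58.041578
T_max/T_min = cosh(S/(2a)) = 1.933619

a=62.168 sag=58.042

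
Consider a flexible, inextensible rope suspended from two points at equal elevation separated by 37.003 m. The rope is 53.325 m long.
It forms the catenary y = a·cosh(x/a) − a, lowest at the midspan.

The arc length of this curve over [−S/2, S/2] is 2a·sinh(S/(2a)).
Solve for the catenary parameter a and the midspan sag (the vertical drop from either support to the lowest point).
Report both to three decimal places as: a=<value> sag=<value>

a=12.060 sag=17.203

seed: a₀ = √(S³/(24(L−S))) = √(37.003³/(24·16.322)) = 11.372687
iter 1: u=1.626836  f(a)=+2.301e+00  f'(a)=-3.705e+00  a ← 11.372687 − (+2.301e+00/-3.705e+00) = 11.993688
iter 2: u=1.542603  f(a)=+2.019e-01  f'(a)=-3.081e+00  a ← 11.993688 − (+2.019e-01/-3.081e+00) = 12.059221
iter 3: u=1.534220  f(a)=+1.885e-03  f'(a)=-3.024e+00  a ← 12.059221 − (+1.885e-03/-3.024e+00) = 12.059844
iter 4: u=1.534141  f(a)=+1.677e-07  f'(a)=-3.023e+00  a ← 12.059844 − (+1.677e-07/-3.023e+00) = 12.059844
iter 5: u=1.534141  f(a)=+7.105e-15  f'(a)=-3.023e+00  a ← 12.059844 − (+7.105e-15/-3.023e+00) = 12.059844
converged: |Δa| < 1e-12 after 5 iterations
sag = a·(cosh(S/(2a)) − 1) = 12.059844·(cosh(1.534141) − 1) = 17.203251
T_max/T_min = cosh(S/(2a)) = 2.426490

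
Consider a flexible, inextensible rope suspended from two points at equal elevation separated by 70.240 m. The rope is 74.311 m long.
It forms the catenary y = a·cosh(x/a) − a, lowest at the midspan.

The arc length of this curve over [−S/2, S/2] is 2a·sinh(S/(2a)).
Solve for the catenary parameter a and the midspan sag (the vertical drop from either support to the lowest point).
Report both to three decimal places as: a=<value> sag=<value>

seed: a₀ = √(S³/(24(L−S))) = √(70.240³/(24·4.071)) = 59.555323
iter 1: u=0.589704  f(a)=+7.137e-02  f'(a)=-1.415e-01  a ← 59.555323 − (+7.137e-02/-1.415e-01) = 60.059634
iter 2: u=0.584752  f(a)=+9.167e-04  f'(a)=-1.379e-01  a ← 60.059634 − (+9.167e-04/-1.379e-01) = 60.066281
iter 3: u=0.584687  f(a)=+1.556e-07  f'(a)=-1.379e-01  a ← 60.066281 − (+1.556e-07/-1.379e-01) = 60.066282
iter 4: u=0.584687  f(a)=+1.421e-14  f'(a)=-1.379e-01  a ← 60.066282 − (+1.421e-14/-1.379e-01) = 60.066282
converged: |Δa| < 1e-12 after 4 iterations
sag = a·(cosh(S/(2a)) − 1) = 60.066282·(cosh(0.584687) − 1) = 10.562957
T_max/T_min = cosh(S/(2a)) = 1.175855

a=60.066 sag=10.563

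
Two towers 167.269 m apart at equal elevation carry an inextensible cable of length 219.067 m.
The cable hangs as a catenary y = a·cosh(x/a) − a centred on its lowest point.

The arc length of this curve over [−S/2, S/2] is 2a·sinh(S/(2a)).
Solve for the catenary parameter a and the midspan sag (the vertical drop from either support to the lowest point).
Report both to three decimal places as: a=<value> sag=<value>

a=64.025 sag=62.848

seed: a₀ = √(S³/(24(L−S))) = √(167.269³/(24·51.798)) = 61.356570
iter 1: u=1.363090  f(a)=+5.031e+00  f'(a)=-2.024e+00  a ← 61.356570 − (+5.031e+00/-2.024e+00) = 63.842397
iter 2: u=1.310015  f(a)=+3.219e-01  f'(a)=-1.772e+00  a ← 63.842397 − (+3.219e-01/-1.772e+00) = 64.024013
iter 3: u=1.306299  f(a)=+1.517e-03  f'(a)=-1.756e+00  a ← 64.024013 − (+1.517e-03/-1.756e+00) = 64.024877
iter 4: u=1.306281  f(a)=+3.404e-08  f'(a)=-1.756e+00  a ← 64.024877 − (+3.404e-08/-1.756e+00) = 64.024877
iter 5: u=1.306281  f(a)=+0.000e+00  f'(a)=-1.756e+00  a ← 64.024877 − (+0.000e+00/-1.756e+00) = 64.024877
converged: |Δa| < 1e-12 after 5 iterations
sag = a·(cosh(S/(2a)) − 1) = 64.024877·(cosh(1.306281) − 1) = 62.848180
T_max/T_min = cosh(S/(2a)) = 1.981621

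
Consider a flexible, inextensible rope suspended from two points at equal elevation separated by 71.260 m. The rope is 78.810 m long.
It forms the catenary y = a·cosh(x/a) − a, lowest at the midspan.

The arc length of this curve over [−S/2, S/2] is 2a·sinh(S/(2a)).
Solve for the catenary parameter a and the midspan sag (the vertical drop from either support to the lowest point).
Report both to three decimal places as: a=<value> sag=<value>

a=45.381 sag=14.720

seed: a₀ = √(S³/(24(L−S))) = √(71.260³/(24·7.550)) = 44.687867
iter 1: u=0.797308  f(a)=+2.436e-01  f'(a)=-3.599e-01  a ← 44.687867 − (+2.436e-01/-3.599e-01) = 45.364888
iter 2: u=0.785409  f(a)=+5.647e-03  f'(a)=-3.434e-01  a ← 45.364888 − (+5.647e-03/-3.434e-01) = 45.381334
iter 3: u=0.785125  f(a)=+3.194e-06  f'(a)=-3.430e-01  a ← 45.381334 − (+3.194e-06/-3.430e-01) = 45.381344
iter 4: u=0.785124  f(a)=+1.009e-12  f'(a)=-3.430e-01  a ← 45.381344 − (+1.009e-12/-3.430e-01) = 45.381344
converged: |Δa| < 1e-12 after 4 iterations
sag = a·(cosh(S/(2a)) − 1) = 45.381344·(cosh(0.785124) − 1) = 14.720407
T_max/T_min = cosh(S/(2a)) = 1.324371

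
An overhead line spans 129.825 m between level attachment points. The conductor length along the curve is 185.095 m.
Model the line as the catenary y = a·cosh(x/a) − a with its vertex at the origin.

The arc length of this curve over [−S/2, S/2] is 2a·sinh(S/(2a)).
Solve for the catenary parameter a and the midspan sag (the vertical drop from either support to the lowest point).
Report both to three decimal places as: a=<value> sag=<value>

seed: a₀ = √(S³/(24(L−S))) = √(129.825³/(24·55.270)) = 40.615064
iter 1: u=1.598237  f(a)=+7.504e+00  f'(a)=-3.483e+00  a ← 40.615064 − (+7.504e+00/-3.483e+00) = 42.769267
iter 2: u=1.517737  f(a)=+6.384e-01  f'(a)=-2.914e+00  a ← 42.769267 − (+6.384e-01/-2.914e+00) = 42.988349
iter 3: u=1.510002  f(a)=+5.569e-03  f'(a)=-2.863e+00  a ← 42.988349 − (+5.569e-03/-2.863e+00) = 42.990294
iter 4: u=1.509934  f(a)=+4.319e-07  f'(a)=-2.863e+00  a ← 42.990294 − (+4.319e-07/-2.863e+00) = 42.990294
iter 5: u=1.509934  f(a)=+0.000e+00  f'(a)=-2.863e+00  a ← 42.990294 − (+0.000e+00/-2.863e+00) = 42.990294
converged: |Δa| < 1e-12 after 5 iterations
sag = a·(cosh(S/(2a)) − 1) = 42.990294·(cosh(1.509934) − 1) = 59.054819
T_max/T_min = cosh(S/(2a)) = 2.373678

a=42.990 sag=59.055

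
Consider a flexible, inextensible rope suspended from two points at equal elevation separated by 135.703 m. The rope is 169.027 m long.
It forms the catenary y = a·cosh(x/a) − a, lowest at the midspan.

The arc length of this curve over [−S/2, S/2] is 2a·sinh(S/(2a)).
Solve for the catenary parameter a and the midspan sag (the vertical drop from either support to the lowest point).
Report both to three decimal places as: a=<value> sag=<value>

a=57.851 sag=44.566

seed: a₀ = √(S³/(24(L−S))) = √(135.703³/(24·33.324)) = 55.898479
iter 1: u=1.213834  f(a)=+2.543e+00  f'(a)=-1.377e+00  a ← 55.898479 − (+2.543e+00/-1.377e+00) = 57.744517
iter 2: u=1.175029  f(a)=+1.314e-01  f'(a)=-1.238e+00  a ← 57.744517 − (+1.314e-01/-1.238e+00) = 57.850617
iter 3: u=1.172874  f(a)=+3.932e-04  f'(a)=-1.231e+00  a ← 57.850617 − (+3.932e-04/-1.231e+00) = 57.850937
iter 4: u=1.172868  f(a)=+3.544e-09  f'(a)=-1.231e+00  a ← 57.850937 − (+3.544e-09/-1.231e+00) = 57.850937
iter 5: u=1.172868  f(a)=+2.842e-14  f'(a)=-1.231e+00  a ← 57.850937 − (+2.842e-14/-1.231e+00) = 57.850937
converged: |Δa| < 1e-12 after 5 iterations
sag = a·(cosh(S/(2a)) − 1) = 57.850937·(cosh(1.172868) − 1) = 44.566164
T_max/T_min = cosh(S/(2a)) = 1.770362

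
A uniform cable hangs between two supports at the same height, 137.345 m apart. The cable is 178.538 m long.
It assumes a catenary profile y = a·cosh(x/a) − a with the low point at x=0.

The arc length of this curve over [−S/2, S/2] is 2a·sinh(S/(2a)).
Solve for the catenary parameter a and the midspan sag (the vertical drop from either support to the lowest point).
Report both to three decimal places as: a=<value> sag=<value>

a=53.352 sag=50.645

seed: a₀ = √(S³/(24(L−S))) = √(137.345³/(24·41.193)) = 51.191983
iter 1: u=1.341470  f(a)=+3.869e+00  f'(a)=-1.918e+00  a ← 51.191983 − (+3.869e+00/-1.918e+00) = 53.209106
iter 2: u=1.290616  f(a)=+2.404e-01  f'(a)=-1.687e+00  a ← 53.209106 − (+2.404e-01/-1.687e+00) = 53.351674
iter 3: u=1.287167  f(a)=+1.065e-03  f'(a)=-1.672e+00  a ← 53.351674 − (+1.065e-03/-1.672e+00) = 53.352311
iter 4: u=1.287151  f(a)=+2.108e-08  f'(a)=-1.672e+00  a ← 53.352311 − (+2.108e-08/-1.672e+00) = 53.352311
iter 5: u=1.287151  f(a)=+0.000e+00  f'(a)=-1.672e+00  a ← 53.352311 − (+0.000e+00/-1.672e+00) = 53.352311
converged: |Δa| < 1e-12 after 5 iterations
sag = a·(cosh(S/(2a)) − 1) = 53.352311·(cosh(1.287151) − 1) = 50.644917
T_max/T_min = cosh(S/(2a)) = 1.949254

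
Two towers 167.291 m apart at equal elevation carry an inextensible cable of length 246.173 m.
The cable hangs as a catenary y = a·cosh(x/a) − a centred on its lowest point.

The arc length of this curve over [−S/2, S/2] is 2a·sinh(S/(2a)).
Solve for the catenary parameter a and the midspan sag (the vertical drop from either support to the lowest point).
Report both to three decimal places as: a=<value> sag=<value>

seed: a₀ = √(S³/(24(L−S))) = √(167.291³/(24·78.882)) = 49.729522
iter 1: u=1.682009  f(a)=+1.194e+01  f'(a)=-4.166e+00  a ← 49.729522 − (+1.194e+01/-4.166e+00) = 52.595978
iter 2: u=1.590340  f(a)=+1.110e+00  f'(a)=-3.424e+00  a ← 52.595978 − (+1.110e+00/-3.424e+00) = 52.920232
iter 3: u=1.580596  f(a)=+1.177e-02  f'(a)=-3.352e+00  a ← 52.920232 − (+1.177e-02/-3.352e+00) = 52.923744
iter 4: u=1.580491  f(a)=+1.354e-06  f'(a)=-3.351e+00  a ← 52.923744 − (+1.354e-06/-3.351e+00) = 52.923744
iter 5: u=1.580491  f(a)=+0.000e+00  f'(a)=-3.351e+00  a ← 52.923744 − (+0.000e+00/-3.351e+00) = 52.923744
converged: |Δa| < 1e-12 after 5 iterations
sag = a·(cosh(S/(2a)) − 1) = 52.923744·(cosh(1.580491) − 1) = 81.058378
T_max/T_min = cosh(S/(2a)) = 2.531607

a=52.924 sag=81.058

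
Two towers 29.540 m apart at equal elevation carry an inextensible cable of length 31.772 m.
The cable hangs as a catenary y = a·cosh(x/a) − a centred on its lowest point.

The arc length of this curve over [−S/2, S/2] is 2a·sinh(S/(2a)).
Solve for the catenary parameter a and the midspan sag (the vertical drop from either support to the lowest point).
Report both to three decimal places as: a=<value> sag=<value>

a=22.181 sag=5.102

seed: a₀ = √(S³/(24(L−S))) = √(29.540³/(24·2.232)) = 21.936282
iter 1: u=0.673314  f(a)=+5.114e-02  f'(a)=-2.129e-01  a ← 21.936282 − (+5.114e-02/-2.129e-01) = 22.176534
iter 2: u=0.666019  f(a)=+8.524e-04  f'(a)=-2.058e-01  a ← 22.176534 − (+8.524e-04/-2.058e-01) = 22.180675
iter 3: u=0.665895  f(a)=+2.457e-07  f'(a)=-2.057e-01  a ← 22.180675 − (+2.457e-07/-2.057e-01) = 22.180676
iter 4: u=0.665895  f(a)=+1.776e-14  f'(a)=-2.057e-01  a ← 22.180676 − (+1.776e-14/-2.057e-01) = 22.180676
converged: |Δa| < 1e-12 after 4 iterations
sag = a·(cosh(S/(2a)) − 1) = 22.180676·(cosh(0.665895) − 1) = 5.102054
T_max/T_min = cosh(S/(2a)) = 1.230022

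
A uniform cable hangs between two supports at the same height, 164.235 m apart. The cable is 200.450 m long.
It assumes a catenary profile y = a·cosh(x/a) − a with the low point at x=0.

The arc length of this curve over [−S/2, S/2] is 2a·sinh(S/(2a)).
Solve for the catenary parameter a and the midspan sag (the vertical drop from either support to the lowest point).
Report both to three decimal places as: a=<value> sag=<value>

seed: a₀ = √(S³/(24(L−S))) = √(164.235³/(24·36.215)) = 71.391862
iter 1: u=1.150236  f(a)=+2.473e+00  f'(a)=-1.155e+00  a ← 71.391862 − (+2.473e+00/-1.155e+00) = 73.532116
iter 2: u=1.116757  f(a)=+1.155e-01  f'(a)=-1.050e+00  a ← 73.532116 − (+1.155e-01/-1.050e+00) = 73.642203
iter 3: u=1.115088  f(a)=+2.797e-04  f'(a)=-1.045e+00  a ← 73.642203 − (+2.797e-04/-1.045e+00) = 73.642471
iter 4: u=1.115083  f(a)=+1.648e-09  f'(a)=-1.044e+00  a ← 73.642471 − (+1.648e-09/-1.044e+00) = 73.642471
iter 5: u=1.115083  f(a)=+5.684e-14  f'(a)=-1.044e+00  a ← 73.642471 − (+5.684e-14/-1.044e+00) = 73.642471
converged: |Δa| < 1e-12 after 5 iterations
sag = a·(cosh(S/(2a)) − 1) = 73.642471·(cosh(1.115083) − 1) = 50.729006
T_max/T_min = cosh(S/(2a)) = 1.688855

a=73.642 sag=50.729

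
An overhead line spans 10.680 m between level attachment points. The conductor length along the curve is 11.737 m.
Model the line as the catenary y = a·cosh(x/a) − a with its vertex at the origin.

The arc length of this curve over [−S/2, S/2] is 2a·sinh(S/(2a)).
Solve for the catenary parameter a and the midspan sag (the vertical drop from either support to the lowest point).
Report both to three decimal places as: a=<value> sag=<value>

a=7.030 sag=2.127

seed: a₀ = √(S³/(24(L−S))) = √(10.680³/(24·1.057)) = 6.929689
iter 1: u=0.770597  f(a)=+3.183e-02  f'(a)=-3.236e-01  a ← 6.929689 − (+3.183e-02/-3.236e-01) = 7.028064
iter 2: u=0.759811  f(a)=+6.905e-04  f'(a)=-3.097e-01  a ← 7.028064 − (+6.905e-04/-3.097e-01) = 7.030293
iter 3: u=0.759570  f(a)=+3.409e-07  f'(a)=-3.094e-01  a ← 7.030293 − (+3.409e-07/-3.094e-01) = 7.030295
iter 4: u=0.759570  f(a)=+8.171e-14  f'(a)=-3.094e-01  a ← 7.030295 − (+8.171e-14/-3.094e-01) = 7.030295
converged: |Δa| < 1e-12 after 4 iterations
sag = a·(cosh(S/(2a)) − 1) = 7.030295·(cosh(0.759570) − 1) = 2.127453
T_max/T_min = cosh(S/(2a)) = 1.302612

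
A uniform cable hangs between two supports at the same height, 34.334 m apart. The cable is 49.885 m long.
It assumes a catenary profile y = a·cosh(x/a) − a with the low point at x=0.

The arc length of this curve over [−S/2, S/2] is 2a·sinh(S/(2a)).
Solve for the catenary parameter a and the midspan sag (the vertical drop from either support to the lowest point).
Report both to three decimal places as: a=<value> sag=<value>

a=11.058 sag=16.226

seed: a₀ = √(S³/(24(L−S))) = √(34.334³/(24·15.551)) = 10.413622
iter 1: u=1.648514  f(a)=+2.255e+00  f'(a)=-3.881e+00  a ← 10.413622 − (+2.255e+00/-3.881e+00) = 10.994652
iter 2: u=1.561396  f(a)=+2.025e-01  f'(a)=-3.213e+00  a ← 10.994652 − (+2.025e-01/-3.213e+00) = 11.057680
iter 3: u=1.552496  f(a)=+1.989e-03  f'(a)=-3.150e+00  a ← 11.057680 − (+1.989e-03/-3.150e+00) = 11.058312
iter 4: u=1.552407  f(a)=+1.959e-07  f'(a)=-3.149e+00  a ← 11.058312 − (+1.959e-07/-3.149e+00) = 11.058312
iter 5: u=1.552407  f(a)=-7.105e-15  f'(a)=-3.149e+00  a ← 11.058312 − (-7.105e-15/-3.149e+00) = 11.058312
converged: |Δa| < 1e-12 after 5 iterations
sag = a·(cosh(S/(2a)) − 1) = 11.058312·(cosh(1.552407) − 1) = 16.225650
T_max/T_min = cosh(S/(2a)) = 2.467281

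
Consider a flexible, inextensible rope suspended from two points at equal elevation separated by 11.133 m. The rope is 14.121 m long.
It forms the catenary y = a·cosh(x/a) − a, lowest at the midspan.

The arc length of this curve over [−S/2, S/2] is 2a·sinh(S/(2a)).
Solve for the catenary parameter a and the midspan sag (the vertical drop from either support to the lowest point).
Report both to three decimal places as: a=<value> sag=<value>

a=4.553 sag=3.848

seed: a₀ = √(S³/(24(L−S))) = √(11.133³/(24·2.988)) = 4.386543
iter 1: u=1.268995  f(a)=+2.500e-01  f'(a)=-1.595e+00  a ← 4.386543 − (+2.500e-01/-1.595e+00) = 4.543321
iter 2: u=1.225205  f(a)=+1.403e-02  f'(a)=-1.420e+00  a ← 4.543321 − (+1.403e-02/-1.420e+00) = 4.553199
iter 3: u=1.222547  f(a)=+4.998e-05  f'(a)=-1.410e+00  a ← 4.553199 − (+4.998e-05/-1.410e+00) = 4.553234
iter 4: u=1.222538  f(a)=+6.394e-10  f'(a)=-1.410e+00  a ← 4.553234 − (+6.394e-10/-1.410e+00) = 4.553234
iter 5: u=1.222538  f(a)=+1.776e-15  f'(a)=-1.410e+00  a ← 4.553234 − (+1.776e-15/-1.410e+00) = 4.553234
converged: |Δa| < 1e-12 after 5 iterations
sag = a·(cosh(S/(2a)) − 1) = 4.553234·(cosh(1.222538) − 1) = 3.848111
T_max/T_min = cosh(S/(2a)) = 1.845138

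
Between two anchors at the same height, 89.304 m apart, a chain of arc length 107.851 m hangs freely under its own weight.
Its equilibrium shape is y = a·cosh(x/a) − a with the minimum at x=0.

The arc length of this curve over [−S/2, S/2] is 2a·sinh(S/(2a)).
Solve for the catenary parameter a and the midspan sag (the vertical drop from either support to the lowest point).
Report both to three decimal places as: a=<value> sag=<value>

a=41.191 sag=26.667

seed: a₀ = √(S³/(24(L−S))) = √(89.304³/(24·18.547)) = 40.000361
iter 1: u=1.116290  f(a)=+1.190e+00  f'(a)=-1.048e+00  a ← 40.000361 − (+1.190e+00/-1.048e+00) = 41.136120
iter 2: u=1.085469  f(a)=+5.259e-02  f'(a)=-9.574e-01  a ← 41.136120 − (+5.259e-02/-9.574e-01) = 41.191045
iter 3: u=1.084022  f(a)=+1.131e-04  f'(a)=-9.533e-01  a ← 41.191045 − (+1.131e-04/-9.533e-01) = 41.191164
iter 4: u=1.084019  f(a)=+5.257e-10  f'(a)=-9.533e-01  a ← 41.191164 − (+5.257e-10/-9.533e-01) = 41.191164
iter 5: u=1.084019  f(a)=+0.000e+00  f'(a)=-9.533e-01  a ← 41.191164 − (+0.000e+00/-9.533e-01) = 41.191164
converged: |Δa| < 1e-12 after 5 iterations
sag = a·(cosh(S/(2a)) − 1) = 41.191164·(cosh(1.084019) − 1) = 26.666566
T_max/T_min = cosh(S/(2a)) = 1.647386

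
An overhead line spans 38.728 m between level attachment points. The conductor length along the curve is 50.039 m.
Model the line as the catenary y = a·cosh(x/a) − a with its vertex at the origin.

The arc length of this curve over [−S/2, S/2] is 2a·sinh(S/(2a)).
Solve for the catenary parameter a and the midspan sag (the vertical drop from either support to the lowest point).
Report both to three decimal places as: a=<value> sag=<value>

seed: a₀ = √(S³/(24(L−S))) = √(38.728³/(24·11.311)) = 14.627883
iter 1: u=1.323773  f(a)=+1.033e+00  f'(a)=-1.835e+00  a ← 14.627883 − (+1.033e+00/-1.835e+00) = 15.191052
iter 2: u=1.274698  f(a)=+6.268e-02  f'(a)=-1.619e+00  a ← 15.191052 − (+6.268e-02/-1.619e+00) = 15.229776
iter 3: u=1.271457  f(a)=+2.635e-04  f'(a)=-1.605e+00  a ← 15.229776 − (+2.635e-04/-1.605e+00) = 15.229940
iter 4: u=1.271443  f(a)=+4.700e-09  f'(a)=-1.605e+00  a ← 15.229940 − (+4.700e-09/-1.605e+00) = 15.229940
iter 5: u=1.271443  f(a)=+7.105e-15  f'(a)=-1.605e+00  a ← 15.229940 − (+7.105e-15/-1.605e+00) = 15.229940
converged: |Δa| < 1e-12 after 5 iterations
sag = a·(cosh(S/(2a)) − 1) = 15.229940·(cosh(1.271443) − 1) = 14.060442
T_max/T_min = cosh(S/(2a)) = 1.923211

a=15.230 sag=14.060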